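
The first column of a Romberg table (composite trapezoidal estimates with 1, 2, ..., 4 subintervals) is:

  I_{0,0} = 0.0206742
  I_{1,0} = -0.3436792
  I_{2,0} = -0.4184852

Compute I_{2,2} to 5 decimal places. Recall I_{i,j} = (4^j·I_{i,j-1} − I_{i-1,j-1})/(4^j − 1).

-0.44197

Richardson extrapolation on the trapezoidal column (denominator 4−1=3):
I_{1,1} = (4·(-0.3436792) − 0.0206742) / 3 = -0.4651303
I_{2,1} = -0.4184852 + (-0.4184852 − (-0.3436792))/3 = -0.4434205
I_{2,2} = (16·(-0.4434205) − (-0.4651303)) / 15 = -0.4419732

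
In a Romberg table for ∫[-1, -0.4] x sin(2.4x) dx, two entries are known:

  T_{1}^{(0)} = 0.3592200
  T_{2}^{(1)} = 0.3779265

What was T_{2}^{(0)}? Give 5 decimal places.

From T_{2}^{(1)} = (4·T_{2}^{(0)} − T_{1}^{(0)})/3, solve for T_{2}^{(0)}:
4·T_{2}^{(0)} = 3·0.3779265 + 0.3592200 = 1.4929995
T_{2}^{(0)} = 0.3732499

0.37325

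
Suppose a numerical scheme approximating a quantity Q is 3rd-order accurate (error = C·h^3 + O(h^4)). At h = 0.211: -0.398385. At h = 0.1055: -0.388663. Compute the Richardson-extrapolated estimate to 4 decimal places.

-0.3873

Extrapolated value = (8·A(h/2) − A(h)) / (8 − 1)
= (8·(-0.388663) − (-0.398385)) / 7
= -2.710919 / 7 = -0.387274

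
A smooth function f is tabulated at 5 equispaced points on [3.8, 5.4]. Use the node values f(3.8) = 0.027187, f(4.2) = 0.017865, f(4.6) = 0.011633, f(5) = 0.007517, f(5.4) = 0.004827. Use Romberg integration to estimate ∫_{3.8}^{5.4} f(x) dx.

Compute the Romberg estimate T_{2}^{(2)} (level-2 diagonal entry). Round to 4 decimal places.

0.0209

T_{0}^{(0)} (trapezoid, 1 panel, h=1.6000): 0.025611
T_{1}^{(0)} (trapezoid, 2 panels, h=0.8000): 0.022112
T_{2}^{(0)} (trapezoid, 4 panels, h=0.4000): 0.021209
T_{1}^{(1)} = 0.022112 + (0.022112 − 0.025611)/3 = 0.020946
T_{2}^{(1)} = 0.021209 + (0.021209 − 0.022112)/3 = 0.020908
T_{2}^{(2)} = 0.020908 + (0.020908 − 0.020946)/15 = 0.020905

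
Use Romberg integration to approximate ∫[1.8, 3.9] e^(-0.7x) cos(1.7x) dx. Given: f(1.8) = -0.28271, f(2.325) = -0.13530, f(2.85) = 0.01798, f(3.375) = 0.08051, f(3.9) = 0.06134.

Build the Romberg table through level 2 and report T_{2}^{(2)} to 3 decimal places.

-0.072

T_{0}^{(0)} (trapezoid, 1 panel, h=2.1000): -0.23244
T_{1}^{(0)} (trapezoid, 2 panels, h=1.0500): -0.09734
T_{2}^{(0)} (trapezoid, 4 panels, h=0.5250): -0.07743
T_{1}^{(1)} = -0.09734 + (-0.09734 − (-0.23244))/3 = -0.05231
T_{2}^{(1)} = -0.07743 + (-0.07743 − (-0.09734))/3 = -0.07079
T_{2}^{(2)} = -0.07079 + (-0.07079 − (-0.05231))/15 = -0.07202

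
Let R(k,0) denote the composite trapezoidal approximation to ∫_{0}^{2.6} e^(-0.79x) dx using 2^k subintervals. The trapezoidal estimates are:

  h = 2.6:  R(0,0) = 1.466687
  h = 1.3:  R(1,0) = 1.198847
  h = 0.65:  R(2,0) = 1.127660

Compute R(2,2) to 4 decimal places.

R(1,1) = 1.198847 + (1.198847 − 1.466687)/3 = 1.109567
R(2,1) = 1.127660 + (1.127660 − 1.198847)/3 = 1.103931
R(2,2) = (16·1.103931 − 1.109567) / 15 = 1.103555
(Column j=1 coincides with Simpson's rule on the same nodes.)

1.1036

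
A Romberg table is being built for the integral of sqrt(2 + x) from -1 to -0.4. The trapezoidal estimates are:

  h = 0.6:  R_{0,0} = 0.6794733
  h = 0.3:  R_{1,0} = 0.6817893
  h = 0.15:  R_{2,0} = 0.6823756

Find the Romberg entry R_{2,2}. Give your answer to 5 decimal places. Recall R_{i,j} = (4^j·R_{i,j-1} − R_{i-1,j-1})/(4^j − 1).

Richardson extrapolation on the trapezoidal column (denominator 4−1=3):
R_{1,1} = (4·0.6817893 − 0.6794733) / 3 = 0.6825613
R_{2,1} = 0.6823756 + (0.6823756 − 0.6817893)/3 = 0.6825710
R_{2,2} = 0.6825710 + (0.6825710 − 0.6825613)/15 = 0.6825716

0.68257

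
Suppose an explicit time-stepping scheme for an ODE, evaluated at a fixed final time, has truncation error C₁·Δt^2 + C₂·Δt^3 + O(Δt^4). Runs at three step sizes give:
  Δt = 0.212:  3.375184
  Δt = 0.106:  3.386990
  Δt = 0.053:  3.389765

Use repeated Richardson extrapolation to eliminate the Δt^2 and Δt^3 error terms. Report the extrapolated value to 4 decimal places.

First eliminate the Δt^2 term (factor 2^2 = 4):
  B₁ = (4·3.386990 − 3.375184)/3 = 3.390925
  B₂ = (4·3.389765 − 3.386990)/3 = 3.390690
Then eliminate the Δt^3 term (factor 2^3 = 8):
  (8·3.390690 − 3.390925)/7 = 3.390656

3.3907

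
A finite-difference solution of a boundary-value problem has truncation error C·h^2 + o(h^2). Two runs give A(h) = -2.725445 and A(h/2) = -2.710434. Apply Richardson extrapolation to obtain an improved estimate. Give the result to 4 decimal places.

-2.7054

Extrapolated value = (4·A(h/2) − A(h)) / (4 − 1)
= (4·(-2.710434) − (-2.725445)) / 3
= -8.116291 / 3 = -2.705430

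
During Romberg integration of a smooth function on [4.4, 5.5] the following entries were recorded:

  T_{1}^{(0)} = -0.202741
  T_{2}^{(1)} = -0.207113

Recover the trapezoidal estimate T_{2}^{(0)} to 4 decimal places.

From T_{2}^{(1)} = (4·T_{2}^{(0)} − T_{1}^{(0)})/3, solve for T_{2}^{(0)}:
4·T_{2}^{(0)} = 3·(-0.207113) + (-0.202741) = -0.824080
T_{2}^{(0)} = -0.206020

-0.2060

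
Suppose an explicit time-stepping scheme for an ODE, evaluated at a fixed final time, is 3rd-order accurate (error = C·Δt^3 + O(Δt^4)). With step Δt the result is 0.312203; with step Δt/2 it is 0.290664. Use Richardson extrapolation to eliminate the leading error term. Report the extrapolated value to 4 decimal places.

The leading error scales as Δt^3; refining by a factor of 2 reduces it by 2^3 = 8.
Extrapolated value = (8·A(Δt/2) − A(Δt)) / (8 − 1)
= (8·0.290664 − 0.312203) / 7
= 2.013109 / 7 = 0.287587

0.2876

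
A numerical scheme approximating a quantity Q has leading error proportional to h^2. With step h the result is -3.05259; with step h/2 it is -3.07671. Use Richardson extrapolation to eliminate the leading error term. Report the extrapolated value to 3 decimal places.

-3.085

The leading error scales as h^2; refining by a factor of 2 reduces it by 2^2 = 4.
Extrapolated value = (4·A(h/2) − A(h)) / (4 − 1)
= (4·(-3.07671) − (-3.05259)) / 3
= -9.25425 / 3 = -3.08475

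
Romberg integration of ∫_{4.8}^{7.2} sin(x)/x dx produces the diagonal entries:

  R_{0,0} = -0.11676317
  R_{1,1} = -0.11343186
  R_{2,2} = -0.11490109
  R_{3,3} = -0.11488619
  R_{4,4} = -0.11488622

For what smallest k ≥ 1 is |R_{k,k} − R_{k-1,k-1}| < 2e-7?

|R_{1,1} − R_{0,0}| = 0.00333131 ≥ 2e-7
|R_{2,2} − R_{1,1}| = 0.00146923 ≥ 2e-7
|R_{3,3} − R_{2,2}| = 0.00001490 ≥ 2e-7
|R_{4,4} − R_{3,3}| = 0.00000003 < 2e-7

k = 4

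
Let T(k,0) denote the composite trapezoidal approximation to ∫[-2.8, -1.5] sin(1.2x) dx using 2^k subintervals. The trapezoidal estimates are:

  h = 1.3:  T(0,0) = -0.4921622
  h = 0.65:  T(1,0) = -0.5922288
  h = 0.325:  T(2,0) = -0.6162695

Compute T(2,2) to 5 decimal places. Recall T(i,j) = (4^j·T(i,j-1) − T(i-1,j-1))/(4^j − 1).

-0.62420

Richardson extrapolation on the trapezoidal column (denominator 4−1=3):
T(1,1) = (4·(-0.5922288) − (-0.4921622)) / 3 = -0.6255843
T(2,1) = -0.6162695 + (-0.6162695 − (-0.5922288))/3 = -0.6242831
T(2,2) = -0.6242831 + (-0.6242831 − (-0.6255843))/15 = -0.6241964
(Column j=1 coincides with Simpson's rule on the same nodes.)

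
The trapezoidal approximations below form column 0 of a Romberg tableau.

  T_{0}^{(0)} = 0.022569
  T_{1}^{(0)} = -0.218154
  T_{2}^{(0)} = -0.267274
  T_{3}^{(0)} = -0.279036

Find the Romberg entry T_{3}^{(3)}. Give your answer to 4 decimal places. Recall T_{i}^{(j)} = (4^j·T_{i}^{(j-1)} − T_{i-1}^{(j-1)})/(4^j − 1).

T_{1}^{(1)} = -0.218154 + (-0.218154 − 0.022569)/3 = -0.298395
T_{2}^{(1)} = (4·(-0.267274) − (-0.218154)) / 3 = -0.283647
T_{3}^{(1)} = (4·(-0.279036) − (-0.267274)) / 3 = -0.282957
T_{2}^{(2)} = -0.283647 + (-0.283647 − (-0.298395))/15 = -0.282664
T_{3}^{(2)} = (16·(-0.282957) − (-0.283647)) / 15 = -0.282911
T_{3}^{(3)} = -0.282911 + (-0.282911 − (-0.282664))/63 = -0.282915

-0.2829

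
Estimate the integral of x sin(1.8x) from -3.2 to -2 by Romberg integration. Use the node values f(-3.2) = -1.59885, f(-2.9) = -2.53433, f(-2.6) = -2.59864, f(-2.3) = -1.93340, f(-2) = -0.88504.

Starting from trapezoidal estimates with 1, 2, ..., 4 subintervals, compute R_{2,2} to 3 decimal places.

-2.554

R_{0,0} (trapezoid, 1 panel, h=1.2000): -1.49033
R_{1,0} (trapezoid, 2 panels, h=0.6000): -2.30435
R_{2,0} (trapezoid, 4 panels, h=0.3000): -2.49249
R_{1,1} = -2.30435 + (-2.30435 − (-1.49033))/3 = -2.57569
R_{2,1} = -2.49249 + (-2.49249 − (-2.30435))/3 = -2.55520
R_{2,2} = -2.55520 + (-2.55520 − (-2.57569))/15 = -2.55383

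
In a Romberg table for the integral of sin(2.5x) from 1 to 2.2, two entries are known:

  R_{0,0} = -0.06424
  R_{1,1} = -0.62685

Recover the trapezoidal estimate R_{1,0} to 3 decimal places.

-0.486

From R_{1,1} = (4·R_{1,0} − R_{0,0})/3, solve for R_{1,0}:
4·R_{1,0} = 3·(-0.62685) + (-0.06424) = -1.94479
R_{1,0} = -0.48620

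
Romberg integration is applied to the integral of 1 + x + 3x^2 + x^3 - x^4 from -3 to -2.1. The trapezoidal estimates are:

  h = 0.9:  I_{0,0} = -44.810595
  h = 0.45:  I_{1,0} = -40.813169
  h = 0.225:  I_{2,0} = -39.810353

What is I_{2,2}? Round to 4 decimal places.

Richardson extrapolation on the trapezoidal column (denominator 4−1=3):
I_{1,1} = -40.813169 + (-40.813169 − (-44.810595))/3 = -39.480694
I_{2,1} = -39.810353 + (-39.810353 − (-40.813169))/3 = -39.476081
I_{2,2} = (16·(-39.476081) − (-39.480694)) / 15 = -39.475773

-39.4758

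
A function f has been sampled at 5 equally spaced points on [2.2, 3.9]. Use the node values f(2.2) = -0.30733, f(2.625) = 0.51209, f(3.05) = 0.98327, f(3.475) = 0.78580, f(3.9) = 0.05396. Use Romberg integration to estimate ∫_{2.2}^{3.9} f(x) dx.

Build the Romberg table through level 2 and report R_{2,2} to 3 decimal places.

R_{0,0} (trapezoid, 1 panel, h=1.7000): -0.21536
R_{1,0} (trapezoid, 2 panels, h=0.8500): 0.72810
R_{2,0} (trapezoid, 4 panels, h=0.4250): 0.91565
R_{1,1} = 0.72810 + (0.72810 − (-0.21536))/3 = 1.04259
R_{2,1} = 0.91565 + (0.91565 − 0.72810)/3 = 0.97817
R_{2,2} = 0.97817 + (0.97817 − 1.04259)/15 = 0.97388

0.974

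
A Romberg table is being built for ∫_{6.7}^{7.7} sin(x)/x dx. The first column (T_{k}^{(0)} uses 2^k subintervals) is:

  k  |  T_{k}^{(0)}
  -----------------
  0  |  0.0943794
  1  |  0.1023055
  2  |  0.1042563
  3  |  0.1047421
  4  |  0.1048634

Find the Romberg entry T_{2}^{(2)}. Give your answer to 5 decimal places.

T_{1}^{(1)} = 0.1023055 + (0.1023055 − 0.0943794)/3 = 0.1049475
T_{2}^{(1)} = 0.1042563 + (0.1042563 − 0.1023055)/3 = 0.1049066
T_{2}^{(2)} = 0.1049066 + (0.1049066 − 0.1049475)/15 = 0.1049039
(Column j=1 coincides with Simpson's rule on the same nodes.)

0.10490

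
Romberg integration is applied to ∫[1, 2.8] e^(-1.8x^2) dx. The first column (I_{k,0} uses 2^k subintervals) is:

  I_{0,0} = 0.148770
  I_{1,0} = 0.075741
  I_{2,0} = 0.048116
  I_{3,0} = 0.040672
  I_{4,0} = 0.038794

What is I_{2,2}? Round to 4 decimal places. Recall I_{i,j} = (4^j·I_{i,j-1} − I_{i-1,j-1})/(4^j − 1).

0.0381

Richardson extrapolation on the trapezoidal column (denominator 4−1=3):
I_{1,1} = (4·0.075741 − 0.148770) / 3 = 0.051398
I_{2,1} = (4·0.048116 − 0.075741) / 3 = 0.038908
I_{2,2} = 0.038908 + (0.038908 − 0.051398)/15 = 0.038075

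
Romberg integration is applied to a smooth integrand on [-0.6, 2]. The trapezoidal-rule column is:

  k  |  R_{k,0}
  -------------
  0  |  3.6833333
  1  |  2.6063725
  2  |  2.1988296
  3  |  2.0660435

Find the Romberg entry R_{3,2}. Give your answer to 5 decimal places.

Richardson extrapolation on the trapezoidal column (denominator 4−1=3):
R_{2,1} = 2.1988296 + (2.1988296 − 2.6063725)/3 = 2.0629820
R_{3,1} = (4·2.0660435 − 2.1988296) / 3 = 2.0217815
R_{3,2} = (16·2.0217815 − 2.0629820) / 15 = 2.0190348

2.01903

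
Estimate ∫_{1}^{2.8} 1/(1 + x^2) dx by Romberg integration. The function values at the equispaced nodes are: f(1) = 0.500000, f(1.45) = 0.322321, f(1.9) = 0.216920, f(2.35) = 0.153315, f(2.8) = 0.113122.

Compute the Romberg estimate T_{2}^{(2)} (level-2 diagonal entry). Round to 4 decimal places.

T_{0}^{(0)} (trapezoid, 1 panel, h=1.8000): 0.551810
T_{1}^{(0)} (trapezoid, 2 panels, h=0.9000): 0.471133
T_{2}^{(0)} (trapezoid, 4 panels, h=0.4500): 0.449603
T_{1}^{(1)} = 0.471133 + (0.471133 − 0.551810)/3 = 0.444241
T_{2}^{(1)} = 0.449603 + (0.449603 − 0.471133)/3 = 0.442426
T_{2}^{(2)} = 0.442426 + (0.442426 − 0.444241)/15 = 0.442305

0.4423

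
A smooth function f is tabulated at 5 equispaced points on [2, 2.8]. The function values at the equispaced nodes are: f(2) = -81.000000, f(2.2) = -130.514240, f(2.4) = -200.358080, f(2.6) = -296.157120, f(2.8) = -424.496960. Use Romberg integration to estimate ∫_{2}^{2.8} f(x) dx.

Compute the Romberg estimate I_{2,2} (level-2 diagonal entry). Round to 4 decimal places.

I_{0,0} (trapezoid, 1 panel, h=0.8000): -202.198784
I_{1,0} (trapezoid, 2 panels, h=0.4000): -181.242624
I_{2,0} (trapezoid, 4 panels, h=0.2000): -175.955584
I_{1,1} = -181.242624 + (-181.242624 − (-202.198784))/3 = -174.257237
I_{2,1} = -175.955584 + (-175.955584 − (-181.242624))/3 = -174.193237
I_{2,2} = -174.193237 + (-174.193237 − (-174.257237))/15 = -174.188970

-174.1890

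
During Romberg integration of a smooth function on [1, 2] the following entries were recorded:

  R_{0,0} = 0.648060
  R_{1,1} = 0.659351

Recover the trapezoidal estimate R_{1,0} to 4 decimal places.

0.6565

From R_{1,1} = (4·R_{1,0} − R_{0,0})/3, solve for R_{1,0}:
4·R_{1,0} = 3·0.659351 + 0.648060 = 2.626113
R_{1,0} = 0.656528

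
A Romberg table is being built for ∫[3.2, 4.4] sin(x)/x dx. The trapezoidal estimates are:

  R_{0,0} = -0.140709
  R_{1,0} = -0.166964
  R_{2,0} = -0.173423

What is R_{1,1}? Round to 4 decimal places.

-0.1757

Richardson extrapolation on the trapezoidal column (denominator 4−1=3):
R_{1,1} = -0.166964 + (-0.166964 − (-0.140709))/3 = -0.175716
(Column j=1 coincides with Simpson's rule on the same nodes.)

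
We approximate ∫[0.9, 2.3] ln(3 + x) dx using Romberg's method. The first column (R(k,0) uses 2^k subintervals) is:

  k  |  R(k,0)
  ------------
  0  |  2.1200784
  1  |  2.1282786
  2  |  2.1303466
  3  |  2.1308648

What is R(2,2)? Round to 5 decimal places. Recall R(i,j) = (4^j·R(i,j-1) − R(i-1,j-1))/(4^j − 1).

2.13104

Richardson extrapolation on the trapezoidal column (denominator 4−1=3):
R(1,1) = 2.1282786 + (2.1282786 − 2.1200784)/3 = 2.1310120
R(2,1) = 2.1303466 + (2.1303466 − 2.1282786)/3 = 2.1310359
R(2,2) = (16·2.1310359 − 2.1310120) / 15 = 2.1310375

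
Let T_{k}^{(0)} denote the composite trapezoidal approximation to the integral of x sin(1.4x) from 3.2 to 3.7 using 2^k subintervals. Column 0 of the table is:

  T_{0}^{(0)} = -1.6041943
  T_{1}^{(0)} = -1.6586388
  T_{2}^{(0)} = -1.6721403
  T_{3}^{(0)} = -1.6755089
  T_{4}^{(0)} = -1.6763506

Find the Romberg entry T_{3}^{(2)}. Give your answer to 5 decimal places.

-1.67663

Richardson extrapolation on the trapezoidal column (denominator 4−1=3):
T_{2}^{(1)} = (4·(-1.6721403) − (-1.6586388)) / 3 = -1.6766408
T_{3}^{(1)} = (4·(-1.6755089) − (-1.6721403)) / 3 = -1.6766318
T_{3}^{(2)} = (16·(-1.6766318) − (-1.6766408)) / 15 = -1.6766312
(Column j=1 coincides with Simpson's rule on the same nodes.)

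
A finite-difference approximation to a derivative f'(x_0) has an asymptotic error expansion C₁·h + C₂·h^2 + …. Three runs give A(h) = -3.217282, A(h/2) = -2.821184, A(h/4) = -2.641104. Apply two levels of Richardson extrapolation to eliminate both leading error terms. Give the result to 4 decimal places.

First eliminate the h term (factor 2^1 = 2):
  B₁ = (2·(-2.821184) − (-3.217282))/1 = -2.425086
  B₂ = (2·(-2.641104) − (-2.821184))/1 = -2.461024
Then eliminate the h^2 term (factor 2^2 = 4):
  (4·(-2.461024) − (-2.425086))/3 = -2.473003

-2.4730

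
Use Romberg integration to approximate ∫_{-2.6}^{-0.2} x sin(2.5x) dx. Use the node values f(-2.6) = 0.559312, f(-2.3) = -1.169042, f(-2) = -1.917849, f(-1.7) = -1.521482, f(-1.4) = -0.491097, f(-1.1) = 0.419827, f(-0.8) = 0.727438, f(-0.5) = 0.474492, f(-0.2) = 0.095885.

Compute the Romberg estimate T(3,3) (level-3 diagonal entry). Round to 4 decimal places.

-0.9864

T(0,0) (trapezoid, 1 panel, h=2.4000): 0.786236
T(1,0) (trapezoid, 2 panels, h=1.2000): -0.196198
T(2,0) (trapezoid, 4 panels, h=0.6000): -0.812346
T(3,0) (trapezoid, 8 panels, h=0.3000): -0.945034
T(1,1) = -0.196198 + (-0.196198 − 0.786236)/3 = -0.523676
T(2,1) = -0.812346 + (-0.812346 − (-0.196198))/3 = -1.017729
T(3,1) = -0.945034 + (-0.945034 − (-0.812346))/3 = -0.989263
T(2,2) = -1.017729 + (-1.017729 − (-0.523676))/15 = -1.050666
T(3,2) = -0.989263 + (-0.989263 − (-1.017729))/15 = -0.987365
T(3,3) = -0.987365 + (-0.987365 − (-1.050666))/63 = -0.986360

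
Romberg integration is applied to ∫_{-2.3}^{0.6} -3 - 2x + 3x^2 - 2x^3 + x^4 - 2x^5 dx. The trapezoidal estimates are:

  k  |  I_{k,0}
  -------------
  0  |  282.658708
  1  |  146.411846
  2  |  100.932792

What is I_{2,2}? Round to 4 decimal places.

Richardson extrapolation on the trapezoidal column (denominator 4−1=3):
I_{1,1} = (4·146.411846 − 282.658708) / 3 = 100.996225
I_{2,1} = 100.932792 + (100.932792 − 146.411846)/3 = 85.773107
I_{2,2} = (16·85.773107 − 100.996225) / 15 = 84.758232

84.7582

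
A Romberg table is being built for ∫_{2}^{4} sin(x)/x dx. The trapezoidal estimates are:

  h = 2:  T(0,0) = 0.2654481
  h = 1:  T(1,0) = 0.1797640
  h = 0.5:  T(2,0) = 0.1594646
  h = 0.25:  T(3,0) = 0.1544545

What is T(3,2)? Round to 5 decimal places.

0.15279

T(2,1) = (4·0.1594646 − 0.1797640) / 3 = 0.1526981
T(3,1) = (4·0.1544545 − 0.1594646) / 3 = 0.1527845
T(3,2) = (16·0.1527845 − 0.1526981) / 15 = 0.1527903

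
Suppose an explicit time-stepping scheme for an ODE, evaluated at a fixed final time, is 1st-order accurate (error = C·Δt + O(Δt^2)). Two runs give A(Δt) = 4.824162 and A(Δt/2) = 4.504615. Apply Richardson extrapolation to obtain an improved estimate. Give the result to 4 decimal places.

Extrapolated value = (2·A(Δt/2) − A(Δt)) / (2 − 1)
= (2·4.504615 − 4.824162) / 1
= 4.185068 / 1 = 4.185068

4.1851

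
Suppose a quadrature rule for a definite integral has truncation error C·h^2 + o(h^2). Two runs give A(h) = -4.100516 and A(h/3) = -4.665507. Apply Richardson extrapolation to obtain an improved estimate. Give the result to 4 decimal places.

The leading error scales as h^2; refining by a factor of 3 reduces it by 3^2 = 9.
Extrapolated value = (9·A(h/3) − A(h)) / (9 − 1)
= (9·(-4.665507) − (-4.100516)) / 8
= -37.889047 / 8 = -4.736131

-4.7361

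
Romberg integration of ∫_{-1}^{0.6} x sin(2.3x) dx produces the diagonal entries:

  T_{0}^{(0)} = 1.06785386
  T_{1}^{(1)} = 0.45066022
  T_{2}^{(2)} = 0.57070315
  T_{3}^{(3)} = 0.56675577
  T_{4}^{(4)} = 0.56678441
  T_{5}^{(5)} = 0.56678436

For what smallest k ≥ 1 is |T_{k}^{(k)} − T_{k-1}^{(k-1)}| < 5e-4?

k = 4

|T_{1}^{(1)} − T_{0}^{(0)}| = 0.61719364 ≥ 5e-4
|T_{2}^{(2)} − T_{1}^{(1)}| = 0.12004293 ≥ 5e-4
|T_{3}^{(3)} − T_{2}^{(2)}| = 0.00394738 ≥ 5e-4
|T_{4}^{(4)} − T_{3}^{(3)}| = 0.00002864 < 5e-4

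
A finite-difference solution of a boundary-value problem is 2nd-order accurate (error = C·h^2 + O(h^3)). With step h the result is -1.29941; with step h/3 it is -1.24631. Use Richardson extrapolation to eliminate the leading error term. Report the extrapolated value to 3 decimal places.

Extrapolated value = (9·A(h/3) − A(h)) / (9 − 1)
= (9·(-1.24631) − (-1.29941)) / 8
= -9.91738 / 8 = -1.23967

-1.240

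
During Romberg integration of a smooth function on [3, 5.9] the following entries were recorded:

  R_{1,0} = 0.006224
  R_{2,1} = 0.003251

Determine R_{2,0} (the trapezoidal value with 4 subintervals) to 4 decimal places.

0.0040

From R_{2,1} = (4·R_{2,0} − R_{1,0})/3, solve for R_{2,0}:
4·R_{2,0} = 3·0.003251 + 0.006224 = 0.015977
R_{2,0} = 0.003994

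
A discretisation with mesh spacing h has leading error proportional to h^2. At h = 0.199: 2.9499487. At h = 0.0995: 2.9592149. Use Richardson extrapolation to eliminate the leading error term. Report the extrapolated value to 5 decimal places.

2.96230

The leading error scales as h^2; refining by a factor of 2 reduces it by 2^2 = 4.
Extrapolated value = (4·A(h/2) − A(h)) / (4 − 1)
= (4·2.9592149 − 2.9499487) / 3
= 8.8869109 / 3 = 2.9623036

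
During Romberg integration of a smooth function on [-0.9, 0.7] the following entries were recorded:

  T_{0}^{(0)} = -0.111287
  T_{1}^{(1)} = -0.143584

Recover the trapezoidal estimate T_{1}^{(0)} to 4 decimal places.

-0.1355

From T_{1}^{(1)} = (4·T_{1}^{(0)} − T_{0}^{(0)})/3, solve for T_{1}^{(0)}:
4·T_{1}^{(0)} = 3·(-0.143584) + (-0.111287) = -0.542039
T_{1}^{(0)} = -0.135510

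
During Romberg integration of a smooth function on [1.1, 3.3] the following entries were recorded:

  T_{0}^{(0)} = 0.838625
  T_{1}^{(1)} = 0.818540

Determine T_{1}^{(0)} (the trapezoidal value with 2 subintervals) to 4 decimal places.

From T_{1}^{(1)} = (4·T_{1}^{(0)} − T_{0}^{(0)})/3, solve for T_{1}^{(0)}:
4·T_{1}^{(0)} = 3·0.818540 + 0.838625 = 3.294245
T_{1}^{(0)} = 0.823561

0.8236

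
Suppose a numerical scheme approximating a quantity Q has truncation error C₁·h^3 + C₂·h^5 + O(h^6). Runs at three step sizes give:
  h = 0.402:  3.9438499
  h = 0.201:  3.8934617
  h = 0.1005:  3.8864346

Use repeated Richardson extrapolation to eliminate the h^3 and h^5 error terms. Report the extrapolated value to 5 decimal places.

3.88540

First eliminate the h^3 term (factor 2^3 = 8):
  B₁ = (8·3.8934617 − 3.9438499)/7 = 3.8862634
  B₂ = (8·3.8864346 − 3.8934617)/7 = 3.8854307
Then eliminate the h^5 term (factor 2^5 = 32):
  (32·3.8854307 − 3.8862634)/31 = 3.8854038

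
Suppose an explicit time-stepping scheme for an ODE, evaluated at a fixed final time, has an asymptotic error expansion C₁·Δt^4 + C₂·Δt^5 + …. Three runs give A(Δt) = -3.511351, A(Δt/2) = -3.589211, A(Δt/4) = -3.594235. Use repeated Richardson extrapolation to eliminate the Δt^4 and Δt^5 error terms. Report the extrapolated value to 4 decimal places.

-3.5946

First eliminate the Δt^4 term (factor 2^4 = 16):
  B₁ = (16·(-3.589211) − (-3.511351))/15 = -3.594402
  B₂ = (16·(-3.594235) − (-3.589211))/15 = -3.594570
Then eliminate the Δt^5 term (factor 2^5 = 32):
  (32·(-3.594570) − (-3.594402))/31 = -3.594575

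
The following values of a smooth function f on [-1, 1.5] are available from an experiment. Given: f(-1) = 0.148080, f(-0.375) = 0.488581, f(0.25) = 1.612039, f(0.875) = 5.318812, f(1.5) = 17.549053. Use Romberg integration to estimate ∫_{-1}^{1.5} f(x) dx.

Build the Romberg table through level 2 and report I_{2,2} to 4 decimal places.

9.1406

I_{0,0} (trapezoid, 1 panel, h=2.5000): 22.121416
I_{1,0} (trapezoid, 2 panels, h=1.2500): 13.075757
I_{2,0} (trapezoid, 4 panels, h=0.6250): 10.167499
I_{1,1} = 13.075757 + (13.075757 − 22.121416)/3 = 10.060537
I_{2,1} = 10.167499 + (10.167499 − 13.075757)/3 = 9.198080
I_{2,2} = 9.198080 + (9.198080 − 10.060537)/15 = 9.140583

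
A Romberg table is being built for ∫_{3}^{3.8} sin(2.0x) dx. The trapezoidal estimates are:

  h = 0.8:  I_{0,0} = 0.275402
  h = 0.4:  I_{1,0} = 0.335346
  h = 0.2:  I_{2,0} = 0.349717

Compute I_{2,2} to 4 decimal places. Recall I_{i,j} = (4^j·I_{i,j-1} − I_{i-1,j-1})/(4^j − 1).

0.3545

Richardson extrapolation on the trapezoidal column (denominator 4−1=3):
I_{1,1} = (4·0.335346 − 0.275402) / 3 = 0.355327
I_{2,1} = (4·0.349717 − 0.335346) / 3 = 0.354507
I_{2,2} = 0.354507 + (0.354507 − 0.355327)/15 = 0.354452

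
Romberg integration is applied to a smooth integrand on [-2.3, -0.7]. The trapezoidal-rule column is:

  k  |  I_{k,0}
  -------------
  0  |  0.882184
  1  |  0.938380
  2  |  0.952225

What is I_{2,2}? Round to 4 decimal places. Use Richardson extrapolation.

0.9568

I_{1,1} = 0.938380 + (0.938380 − 0.882184)/3 = 0.957112
I_{2,1} = (4·0.952225 − 0.938380) / 3 = 0.956840
I_{2,2} = (16·0.956840 − 0.957112) / 15 = 0.956822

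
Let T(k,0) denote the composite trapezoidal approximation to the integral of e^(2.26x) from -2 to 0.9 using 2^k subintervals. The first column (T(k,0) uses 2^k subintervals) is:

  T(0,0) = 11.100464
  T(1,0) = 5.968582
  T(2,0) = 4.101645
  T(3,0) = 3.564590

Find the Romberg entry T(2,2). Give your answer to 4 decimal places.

3.4274

Richardson extrapolation on the trapezoidal column (denominator 4−1=3):
T(1,1) = 5.968582 + (5.968582 − 11.100464)/3 = 4.257955
T(2,1) = 4.101645 + (4.101645 − 5.968582)/3 = 3.479333
T(2,2) = (16·3.479333 − 4.257955) / 15 = 3.427425
(Column j=1 coincides with Simpson's rule on the same nodes.)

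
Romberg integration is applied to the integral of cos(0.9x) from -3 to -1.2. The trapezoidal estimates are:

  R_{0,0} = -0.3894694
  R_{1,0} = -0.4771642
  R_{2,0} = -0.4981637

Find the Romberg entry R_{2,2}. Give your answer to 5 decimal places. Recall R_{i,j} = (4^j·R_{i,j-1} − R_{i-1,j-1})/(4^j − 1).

R_{1,1} = (4·(-0.4771642) − (-0.3894694)) / 3 = -0.5063958
R_{2,1} = -0.4981637 + (-0.4981637 − (-0.4771642))/3 = -0.5051635
R_{2,2} = (16·(-0.5051635) − (-0.5063958)) / 15 = -0.5050813
(Column j=1 coincides with Simpson's rule on the same nodes.)

-0.50508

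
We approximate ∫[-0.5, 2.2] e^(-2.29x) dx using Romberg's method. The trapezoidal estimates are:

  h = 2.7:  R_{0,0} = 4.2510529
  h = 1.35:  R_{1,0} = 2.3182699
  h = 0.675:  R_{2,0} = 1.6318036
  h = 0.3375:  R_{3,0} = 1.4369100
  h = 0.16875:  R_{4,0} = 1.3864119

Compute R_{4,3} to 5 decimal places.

Richardson extrapolation on the trapezoidal column (denominator 4−1=3):
R_{2,1} = 1.6318036 + (1.6318036 − 2.3182699)/3 = 1.4029815
R_{3,1} = 1.4369100 + (1.4369100 − 1.6318036)/3 = 1.3719455
R_{4,1} = (4·1.3864119 − 1.4369100) / 3 = 1.3695792
R_{3,2} = (16·1.3719455 − 1.4029815) / 15 = 1.3698764
R_{4,2} = (16·1.3695792 − 1.3719455) / 15 = 1.3694214
R_{4,3} = (64·1.3694214 − 1.3698764) / 63 = 1.3694142

1.36941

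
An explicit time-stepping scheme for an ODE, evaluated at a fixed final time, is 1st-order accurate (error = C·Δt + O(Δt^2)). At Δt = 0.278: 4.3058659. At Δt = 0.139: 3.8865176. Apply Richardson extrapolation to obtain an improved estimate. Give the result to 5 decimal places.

3.46717

Extrapolated value = (2·A(Δt/2) − A(Δt)) / (2 − 1)
= (2·3.8865176 − 4.3058659) / 1
= 3.4671693 / 1 = 3.4671693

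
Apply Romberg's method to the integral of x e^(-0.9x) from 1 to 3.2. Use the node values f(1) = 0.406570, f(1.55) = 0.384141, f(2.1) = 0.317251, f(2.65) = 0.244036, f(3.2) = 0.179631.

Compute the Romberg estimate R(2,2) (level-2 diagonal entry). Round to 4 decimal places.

0.6847

R(0,0) (trapezoid, 1 panel, h=2.2000): 0.644821
R(1,0) (trapezoid, 2 panels, h=1.1000): 0.671387
R(2,0) (trapezoid, 4 panels, h=0.5500): 0.681191
R(1,1) = 0.671387 + (0.671387 − 0.644821)/3 = 0.680242
R(2,1) = 0.681191 + (0.681191 − 0.671387)/3 = 0.684459
R(2,2) = 0.684459 + (0.684459 − 0.680242)/15 = 0.684740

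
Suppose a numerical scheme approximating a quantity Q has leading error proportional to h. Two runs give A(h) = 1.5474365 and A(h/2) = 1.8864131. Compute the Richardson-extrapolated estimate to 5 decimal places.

2.22539

Extrapolated value = (2·A(h/2) − A(h)) / (2 − 1)
= (2·1.8864131 − 1.5474365) / 1
= 2.2253897 / 1 = 2.2253897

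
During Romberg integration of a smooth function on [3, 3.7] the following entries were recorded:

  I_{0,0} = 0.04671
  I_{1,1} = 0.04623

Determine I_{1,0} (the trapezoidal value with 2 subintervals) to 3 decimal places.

0.046

From I_{1,1} = (4·I_{1,0} − I_{0,0})/3, solve for I_{1,0}:
4·I_{1,0} = 3·0.04623 + 0.04671 = 0.18540
I_{1,0} = 0.04635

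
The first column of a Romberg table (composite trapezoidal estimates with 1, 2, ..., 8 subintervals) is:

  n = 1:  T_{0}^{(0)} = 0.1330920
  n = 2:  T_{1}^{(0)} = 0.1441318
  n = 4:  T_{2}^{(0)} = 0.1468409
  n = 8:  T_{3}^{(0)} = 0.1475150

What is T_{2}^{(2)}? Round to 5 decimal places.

T_{1}^{(1)} = (4·0.1441318 − 0.1330920) / 3 = 0.1478117
T_{2}^{(1)} = (4·0.1468409 − 0.1441318) / 3 = 0.1477439
T_{2}^{(2)} = (16·0.1477439 − 0.1478117) / 15 = 0.1477394

0.14774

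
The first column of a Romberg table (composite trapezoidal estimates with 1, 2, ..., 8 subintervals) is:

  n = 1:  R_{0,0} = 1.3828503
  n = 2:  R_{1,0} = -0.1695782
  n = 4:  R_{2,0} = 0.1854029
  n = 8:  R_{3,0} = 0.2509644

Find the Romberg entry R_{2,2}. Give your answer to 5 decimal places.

0.36978

Richardson extrapolation on the trapezoidal column (denominator 4−1=3):
R_{1,1} = -0.1695782 + (-0.1695782 − 1.3828503)/3 = -0.6870544
R_{2,1} = 0.1854029 + (0.1854029 − (-0.1695782))/3 = 0.3037299
R_{2,2} = (16·0.3037299 − (-0.6870544)) / 15 = 0.3697822
(Column j=1 coincides with Simpson's rule on the same nodes.)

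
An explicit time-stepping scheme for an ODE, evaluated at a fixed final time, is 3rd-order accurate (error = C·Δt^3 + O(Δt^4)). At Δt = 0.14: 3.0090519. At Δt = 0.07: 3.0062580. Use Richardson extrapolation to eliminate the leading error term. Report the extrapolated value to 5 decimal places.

Extrapolated value = (8·A(Δt/2) − A(Δt)) / (8 − 1)
= (8·3.0062580 − 3.0090519) / 7
= 21.0410121 / 7 = 3.0058589

3.00586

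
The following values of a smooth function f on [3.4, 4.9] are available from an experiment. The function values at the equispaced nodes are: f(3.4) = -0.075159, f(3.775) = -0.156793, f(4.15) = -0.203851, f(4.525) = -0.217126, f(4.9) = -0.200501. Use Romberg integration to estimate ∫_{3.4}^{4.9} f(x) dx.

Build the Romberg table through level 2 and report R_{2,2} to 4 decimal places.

-0.2724

R_{0,0} (trapezoid, 1 panel, h=1.5000): -0.206745
R_{1,0} (trapezoid, 2 panels, h=0.7500): -0.256261
R_{2,0} (trapezoid, 4 panels, h=0.3750): -0.268350
R_{1,1} = -0.256261 + (-0.256261 − (-0.206745))/3 = -0.272766
R_{2,1} = -0.268350 + (-0.268350 − (-0.256261))/3 = -0.272380
R_{2,2} = -0.272380 + (-0.272380 − (-0.272766))/15 = -0.272354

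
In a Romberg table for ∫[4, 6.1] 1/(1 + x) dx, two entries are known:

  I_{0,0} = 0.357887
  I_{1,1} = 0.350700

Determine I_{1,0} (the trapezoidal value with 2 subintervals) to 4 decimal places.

From I_{1,1} = (4·I_{1,0} − I_{0,0})/3, solve for I_{1,0}:
4·I_{1,0} = 3·0.350700 + 0.357887 = 1.409987
I_{1,0} = 0.352497

0.3525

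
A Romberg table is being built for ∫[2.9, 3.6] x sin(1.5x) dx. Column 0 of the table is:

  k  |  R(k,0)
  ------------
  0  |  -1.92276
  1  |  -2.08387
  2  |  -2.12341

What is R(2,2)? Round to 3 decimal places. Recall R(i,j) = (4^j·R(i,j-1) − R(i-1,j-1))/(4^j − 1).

R(1,1) = -2.08387 + (-2.08387 − (-1.92276))/3 = -2.13757
R(2,1) = (4·(-2.12341) − (-2.08387)) / 3 = -2.13659
R(2,2) = -2.13659 + (-2.13659 − (-2.13757))/15 = -2.13652
(Column j=1 coincides with Simpson's rule on the same nodes.)

-2.137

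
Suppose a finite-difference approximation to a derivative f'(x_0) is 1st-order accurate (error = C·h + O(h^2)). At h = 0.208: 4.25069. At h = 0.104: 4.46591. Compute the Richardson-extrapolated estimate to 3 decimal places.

4.681

The leading error scales as h; refining by a factor of 2 reduces it by 2^1 = 2.
Extrapolated value = (2·A(h/2) − A(h)) / (2 − 1)
= (2·4.46591 − 4.25069) / 1
= 4.68113 / 1 = 4.68113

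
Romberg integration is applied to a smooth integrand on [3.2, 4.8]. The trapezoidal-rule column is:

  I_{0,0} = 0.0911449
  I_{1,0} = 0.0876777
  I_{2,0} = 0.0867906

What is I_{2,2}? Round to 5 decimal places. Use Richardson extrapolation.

Richardson extrapolation on the trapezoidal column (denominator 4−1=3):
I_{1,1} = 0.0876777 + (0.0876777 − 0.0911449)/3 = 0.0865220
I_{2,1} = (4·0.0867906 − 0.0876777) / 3 = 0.0864949
I_{2,2} = 0.0864949 + (0.0864949 − 0.0865220)/15 = 0.0864931

0.08649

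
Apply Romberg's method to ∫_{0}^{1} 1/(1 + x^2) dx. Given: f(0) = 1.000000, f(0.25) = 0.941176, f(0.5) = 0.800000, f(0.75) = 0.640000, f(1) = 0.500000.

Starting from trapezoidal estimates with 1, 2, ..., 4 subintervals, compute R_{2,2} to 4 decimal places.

0.7855

R_{0,0} (trapezoid, 1 panel, h=1.0000): 0.750000
R_{1,0} (trapezoid, 2 panels, h=0.5000): 0.775000
R_{2,0} (trapezoid, 4 panels, h=0.2500): 0.782794
R_{1,1} = 0.775000 + (0.775000 − 0.750000)/3 = 0.783333
R_{2,1} = 0.782794 + (0.782794 − 0.775000)/3 = 0.785392
R_{2,2} = 0.785392 + (0.785392 − 0.783333)/15 = 0.785529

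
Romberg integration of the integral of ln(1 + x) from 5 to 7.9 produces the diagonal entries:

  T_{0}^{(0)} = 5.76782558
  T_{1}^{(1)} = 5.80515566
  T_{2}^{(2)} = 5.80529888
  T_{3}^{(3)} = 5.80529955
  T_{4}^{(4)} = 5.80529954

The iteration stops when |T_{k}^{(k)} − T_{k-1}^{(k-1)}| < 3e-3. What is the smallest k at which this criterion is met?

|T_{1}^{(1)} − T_{0}^{(0)}| = 0.03733008 ≥ 3e-3
|T_{2}^{(2)} − T_{1}^{(1)}| = 0.00014322 < 3e-3

k = 2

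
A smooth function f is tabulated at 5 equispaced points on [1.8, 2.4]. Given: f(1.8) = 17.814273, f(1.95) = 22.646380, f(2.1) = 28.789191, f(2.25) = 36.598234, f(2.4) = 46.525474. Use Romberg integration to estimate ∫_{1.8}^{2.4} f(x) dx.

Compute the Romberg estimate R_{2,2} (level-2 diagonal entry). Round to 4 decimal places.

R_{0,0} (trapezoid, 1 panel, h=0.6000): 19.301924
R_{1,0} (trapezoid, 2 panels, h=0.3000): 18.287719
R_{2,0} (trapezoid, 4 panels, h=0.1500): 18.030552
R_{1,1} = 18.287719 + (18.287719 − 19.301924)/3 = 17.949651
R_{2,1} = 18.030552 + (18.030552 − 18.287719)/3 = 17.944830
R_{2,2} = 17.944830 + (17.944830 − 17.949651)/15 = 17.944509

17.9445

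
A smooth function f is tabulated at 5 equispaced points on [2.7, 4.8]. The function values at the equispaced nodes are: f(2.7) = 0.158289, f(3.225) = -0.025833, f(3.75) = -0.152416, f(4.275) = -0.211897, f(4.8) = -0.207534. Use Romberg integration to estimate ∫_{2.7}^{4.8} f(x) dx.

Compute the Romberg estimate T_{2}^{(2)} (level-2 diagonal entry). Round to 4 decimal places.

-0.2282

T_{0}^{(0)} (trapezoid, 1 panel, h=2.1000): -0.051707
T_{1}^{(0)} (trapezoid, 2 panels, h=1.0500): -0.185890
T_{2}^{(0)} (trapezoid, 4 panels, h=0.5250): -0.217753
T_{1}^{(1)} = -0.185890 + (-0.185890 − (-0.051707))/3 = -0.230618
T_{2}^{(1)} = -0.217753 + (-0.217753 − (-0.185890))/3 = -0.228374
T_{2}^{(2)} = -0.228374 + (-0.228374 − (-0.230618))/15 = -0.228224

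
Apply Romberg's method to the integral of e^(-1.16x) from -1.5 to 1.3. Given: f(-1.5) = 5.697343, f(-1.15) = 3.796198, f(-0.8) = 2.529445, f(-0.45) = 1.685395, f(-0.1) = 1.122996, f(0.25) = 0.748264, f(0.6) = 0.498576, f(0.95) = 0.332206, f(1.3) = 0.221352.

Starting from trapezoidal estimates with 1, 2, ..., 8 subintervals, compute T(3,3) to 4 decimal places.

4.7207

T(0,0) (trapezoid, 1 panel, h=2.8000): 8.286173
T(1,0) (trapezoid, 2 panels, h=1.4000): 5.715281
T(2,0) (trapezoid, 4 panels, h=0.7000): 4.977255
T(3,0) (trapezoid, 8 panels, h=0.3500): 4.785350
T(1,1) = 5.715281 + (5.715281 − 8.286173)/3 = 4.858317
T(2,1) = 4.977255 + (4.977255 − 5.715281)/3 = 4.731246
T(3,1) = 4.785350 + (4.785350 − 4.977255)/3 = 4.721382
T(2,2) = 4.731246 + (4.731246 − 4.858317)/15 = 4.722775
T(3,2) = 4.721382 + (4.721382 − 4.731246)/15 = 4.720724
T(3,3) = 4.720724 + (4.720724 − 4.722775)/63 = 4.720691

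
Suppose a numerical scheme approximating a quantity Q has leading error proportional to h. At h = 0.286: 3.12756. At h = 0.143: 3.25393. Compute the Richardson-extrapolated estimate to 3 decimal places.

The leading error scales as h; refining by a factor of 2 reduces it by 2^1 = 2.
Extrapolated value = (2·A(h/2) − A(h)) / (2 − 1)
= (2·3.25393 − 3.12756) / 1
= 3.38030 / 1 = 3.38030

3.380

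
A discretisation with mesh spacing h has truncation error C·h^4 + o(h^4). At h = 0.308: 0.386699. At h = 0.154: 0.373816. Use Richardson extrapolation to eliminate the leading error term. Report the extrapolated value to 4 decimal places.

0.3730

Extrapolated value = (16·A(h/2) − A(h)) / (16 − 1)
= (16·0.373816 − 0.386699) / 15
= 5.594357 / 15 = 0.372957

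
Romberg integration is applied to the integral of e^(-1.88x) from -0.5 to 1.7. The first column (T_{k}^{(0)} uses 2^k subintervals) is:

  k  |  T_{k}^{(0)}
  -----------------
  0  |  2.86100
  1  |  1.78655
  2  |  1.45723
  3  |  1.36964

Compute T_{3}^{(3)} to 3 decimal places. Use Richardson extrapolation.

1.340

Richardson extrapolation on the trapezoidal column (denominator 4−1=3):
T_{1}^{(1)} = (4·1.78655 − 2.86100) / 3 = 1.42840
T_{2}^{(1)} = (4·1.45723 − 1.78655) / 3 = 1.34746
T_{3}^{(1)} = (4·1.36964 − 1.45723) / 3 = 1.34044
T_{2}^{(2)} = (16·1.34746 − 1.42840) / 15 = 1.34206
T_{3}^{(2)} = (16·1.34044 − 1.34746) / 15 = 1.33997
T_{3}^{(3)} = 1.33997 + (1.33997 − 1.34206)/63 = 1.33994
(Column j=1 coincides with Simpson's rule on the same nodes.)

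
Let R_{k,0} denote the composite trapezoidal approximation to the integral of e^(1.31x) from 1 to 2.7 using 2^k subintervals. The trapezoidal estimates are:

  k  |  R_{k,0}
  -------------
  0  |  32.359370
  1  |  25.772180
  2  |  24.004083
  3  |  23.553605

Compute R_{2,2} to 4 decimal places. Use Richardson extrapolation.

R_{1,1} = (4·25.772180 − 32.359370) / 3 = 23.576450
R_{2,1} = 24.004083 + (24.004083 − 25.772180)/3 = 23.414717
R_{2,2} = 23.414717 + (23.414717 − 23.576450)/15 = 23.403935

23.4039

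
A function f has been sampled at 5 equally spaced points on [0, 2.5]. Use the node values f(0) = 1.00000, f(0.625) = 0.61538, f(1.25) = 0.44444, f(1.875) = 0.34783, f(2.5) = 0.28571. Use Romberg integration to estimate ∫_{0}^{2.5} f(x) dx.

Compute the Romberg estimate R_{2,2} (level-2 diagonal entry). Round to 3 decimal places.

1.254

R_{0,0} (trapezoid, 1 panel, h=2.5000): 1.60714
R_{1,0} (trapezoid, 2 panels, h=1.2500): 1.35912
R_{2,0} (trapezoid, 4 panels, h=0.6250): 1.28157
R_{1,1} = 1.35912 + (1.35912 − 1.60714)/3 = 1.27645
R_{2,1} = 1.28157 + (1.28157 − 1.35912)/3 = 1.25572
R_{2,2} = 1.25572 + (1.25572 − 1.27645)/15 = 1.25434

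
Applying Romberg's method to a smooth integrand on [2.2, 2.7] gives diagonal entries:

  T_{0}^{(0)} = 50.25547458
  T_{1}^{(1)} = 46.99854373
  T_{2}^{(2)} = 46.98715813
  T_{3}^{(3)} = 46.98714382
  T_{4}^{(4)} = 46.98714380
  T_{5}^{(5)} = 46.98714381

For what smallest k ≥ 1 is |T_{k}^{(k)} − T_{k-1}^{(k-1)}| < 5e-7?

k = 4

|T_{1}^{(1)} − T_{0}^{(0)}| = 3.25693085 ≥ 5e-7
|T_{2}^{(2)} − T_{1}^{(1)}| = 0.01138560 ≥ 5e-7
|T_{3}^{(3)} − T_{2}^{(2)}| = 0.00001431 ≥ 5e-7
|T_{4}^{(4)} − T_{3}^{(3)}| = 0.00000002 < 5e-7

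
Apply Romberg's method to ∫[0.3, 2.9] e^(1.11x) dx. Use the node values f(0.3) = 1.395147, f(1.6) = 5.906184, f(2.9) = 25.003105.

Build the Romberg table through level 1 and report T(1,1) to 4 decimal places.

T(0,0) (trapezoid, 1 panel, h=2.6000): 34.317728
T(1,0) (trapezoid, 2 panels, h=1.3000): 24.836903
T(1,1) = 24.836903 + (24.836903 − 34.317728)/3 = 21.676628

21.6766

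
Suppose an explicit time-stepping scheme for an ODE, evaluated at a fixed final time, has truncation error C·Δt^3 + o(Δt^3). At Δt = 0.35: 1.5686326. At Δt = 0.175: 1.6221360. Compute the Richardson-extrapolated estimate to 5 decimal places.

1.62978

The leading error scales as Δt^3; refining by a factor of 2 reduces it by 2^3 = 8.
Extrapolated value = (8·A(Δt/2) − A(Δt)) / (8 − 1)
= (8·1.6221360 − 1.5686326) / 7
= 11.4084554 / 7 = 1.6297793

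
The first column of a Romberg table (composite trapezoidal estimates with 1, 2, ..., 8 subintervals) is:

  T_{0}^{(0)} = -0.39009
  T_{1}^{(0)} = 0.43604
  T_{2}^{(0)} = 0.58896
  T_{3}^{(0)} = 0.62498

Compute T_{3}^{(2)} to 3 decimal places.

0.637

Richardson extrapolation on the trapezoidal column (denominator 4−1=3):
T_{2}^{(1)} = (4·0.58896 − 0.43604) / 3 = 0.63993
T_{3}^{(1)} = 0.62498 + (0.62498 − 0.58896)/3 = 0.63699
T_{3}^{(2)} = (16·0.63699 − 0.63993) / 15 = 0.63679
(Column j=1 coincides with Simpson's rule on the same nodes.)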